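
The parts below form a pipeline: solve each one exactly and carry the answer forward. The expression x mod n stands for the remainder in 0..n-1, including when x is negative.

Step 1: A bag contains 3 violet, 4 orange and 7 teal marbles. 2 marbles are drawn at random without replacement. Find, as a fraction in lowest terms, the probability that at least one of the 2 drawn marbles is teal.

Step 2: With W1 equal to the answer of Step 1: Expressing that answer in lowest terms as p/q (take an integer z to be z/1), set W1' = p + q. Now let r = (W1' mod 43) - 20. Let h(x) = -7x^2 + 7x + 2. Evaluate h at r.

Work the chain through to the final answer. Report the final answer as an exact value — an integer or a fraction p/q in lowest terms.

Step 1: total draws C(14,2) = 91; complement C(7,2) = 21; favorable 91 - 21 = 70; P = 10/13; answer 10/13
Step 2: W1 = 10/13; threaded value p + q = 23; r = 3; -7*(3)^2 + 7*(3)^1 + 2 = (-63) + (21) + (2) = -40; answer -40

-40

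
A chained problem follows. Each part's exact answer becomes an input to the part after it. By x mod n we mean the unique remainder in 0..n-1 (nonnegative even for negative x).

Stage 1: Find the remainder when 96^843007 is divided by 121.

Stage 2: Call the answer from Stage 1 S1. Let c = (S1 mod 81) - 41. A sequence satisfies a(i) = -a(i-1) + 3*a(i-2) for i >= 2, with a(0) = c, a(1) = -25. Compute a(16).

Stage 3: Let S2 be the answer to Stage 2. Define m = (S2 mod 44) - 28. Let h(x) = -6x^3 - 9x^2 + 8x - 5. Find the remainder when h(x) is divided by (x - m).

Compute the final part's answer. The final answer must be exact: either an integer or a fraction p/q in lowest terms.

Stage 1: squarings mod 121: 96^1=96, 96^2=20, 96^4=37, 96^8=38, 96^16=113, 96^32=64, 96^64=103, 96^128=82, 96^256=69, 96^512=42, 96^1024=70, 96^2048=60, 96^4096=91, 96^8192=53, 96^16384=26, 96^32768=71, 96^65536=80, 96^131072=108, 96^262144=48, 96^524288=5; 96^843007 = 96^1 * 96^2 * 96^4 * 96^8 * 96^16 * 96^32 * 96^64 * 96^128 * 96^1024 * 96^2048 * 96^4096 * 96^16384 * 96^32768 * 96^262144 * 96^524288 = 112 (mod 121); answer 112
Stage 2: S1 = 112; c = -10; a(2) = -1*(-25) + 3*(-10) = -5; iterating: a(2)=-5, a(3)=-70, a(4)=55, a(5)=-265, a(6)=430, a(7)=-1225, a(8)=2515, a(9)=-6190, a(10)=13735, a(11)=-32305, a(12)=73510, a(13)=-170425, a(14)=390955, a(15)=-902230, a(16)=2075095; answer 2075095
Stage 3: S2 = 2075095; m = -17; remainder = value at the root: -6*(-17)^3 - 9*(-17)^2 + 8*(-17)^1 - 5 = (29478) + (-2601) + (-136) + (-5) = 26736; answer 26736

26736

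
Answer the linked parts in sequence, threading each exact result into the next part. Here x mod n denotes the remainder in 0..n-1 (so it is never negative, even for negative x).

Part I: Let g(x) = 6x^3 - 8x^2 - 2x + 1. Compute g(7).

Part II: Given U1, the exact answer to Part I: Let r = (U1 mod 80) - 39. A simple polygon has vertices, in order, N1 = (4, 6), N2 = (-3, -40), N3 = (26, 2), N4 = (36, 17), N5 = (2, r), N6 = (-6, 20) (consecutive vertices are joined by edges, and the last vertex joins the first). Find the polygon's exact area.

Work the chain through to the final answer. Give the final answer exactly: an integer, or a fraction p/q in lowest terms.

870

Part I: 6*(7)^3 - 8*(7)^2 - 2*(7)^1 + 1 = (2058) + (-392) + (-14) + (1) = 1653; answer 1653
Part II: U1 = 1653; r = 14; cross terms: (4*-40 - -3*6)=-142, (-3*2 - 26*-40)=1034, (26*17 - 36*2)=370, (36*14 - 2*17)=470, (2*20 - -6*14)=124, (-6*6 - 4*20)=-116; twice the area = |1740| = 1740; area = 870; answer 870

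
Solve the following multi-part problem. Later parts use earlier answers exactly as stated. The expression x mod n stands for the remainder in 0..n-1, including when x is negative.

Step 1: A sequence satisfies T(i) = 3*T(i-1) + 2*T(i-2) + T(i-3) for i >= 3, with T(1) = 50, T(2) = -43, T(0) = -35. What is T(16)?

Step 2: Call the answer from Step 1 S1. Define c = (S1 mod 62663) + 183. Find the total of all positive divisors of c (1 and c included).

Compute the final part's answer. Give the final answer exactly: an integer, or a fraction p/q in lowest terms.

Step 1: T(3) = 3*(-43) + 2*(50) + 1*(-35) = -64; iterating: T(3)=-64, T(4)=-228, T(5)=-855, T(6)=-3085, T(7)=-11193, T(8)=-40604, T(9)=-147283, T(10)=-534250, T(11)=-1937920, T(12)=-7029543, T(13)=-25498719, T(14)=-92493163, T(15)=-335506470, T(16)=-1217004455; answer -1217004455
Step 2: S1 = -1217004455; c = 36514; 36514 = 2 * 18257; sigma = (1 + 2) * (1 + 18257) = 3 * 18258 = 54774; answer 54774

54774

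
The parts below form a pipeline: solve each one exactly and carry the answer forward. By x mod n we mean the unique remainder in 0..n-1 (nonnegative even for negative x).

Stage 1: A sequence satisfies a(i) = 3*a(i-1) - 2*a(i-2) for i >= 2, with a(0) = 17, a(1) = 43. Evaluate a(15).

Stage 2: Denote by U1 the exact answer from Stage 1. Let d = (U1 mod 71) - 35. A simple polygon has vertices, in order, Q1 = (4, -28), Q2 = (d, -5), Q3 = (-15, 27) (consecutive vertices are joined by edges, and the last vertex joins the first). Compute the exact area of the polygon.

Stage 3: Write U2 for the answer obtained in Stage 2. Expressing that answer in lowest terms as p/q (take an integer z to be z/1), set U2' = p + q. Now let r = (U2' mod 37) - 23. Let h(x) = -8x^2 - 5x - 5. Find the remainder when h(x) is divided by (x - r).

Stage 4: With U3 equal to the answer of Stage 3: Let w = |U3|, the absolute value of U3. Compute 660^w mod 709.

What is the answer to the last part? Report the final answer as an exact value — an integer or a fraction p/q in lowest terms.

20

Stage 1: a(2) = 3*(43) - 2*(17) = 95; iterating: a(2)=95, a(3)=199, a(4)=407, a(5)=823, a(6)=1655, a(7)=3319, a(8)=6647, a(9)=13303, a(10)=26615, a(11)=53239, a(12)=106487, a(13)=212983, a(14)=425975, a(15)=851959; answer 851959
Stage 2: U1 = 851959; d = -5; cross terms: (4*-5 - -5*-28)=-160, (-5*27 - -15*-5)=-210, (-15*-28 - 4*27)=312; twice the area = |-58| = 58; area = 29; answer 29
Stage 3: U2 = 29; threaded value p + q = 30; r = 7; remainder = value at the root: -8*(7)^2 - 5*(7)^1 - 5 = (-392) + (-35) + (-5) = -432; answer -432
Stage 4: U3 = -432; w = 432; squarings mod 709: 660^1=660, 660^2=274, 660^4=631, 660^8=412, 660^16=293, 660^32=60, 660^64=55, 660^128=189, 660^256=271; 660^432 = 660^16 * 660^32 * 660^128 * 660^256 = 20 (mod 709); answer 20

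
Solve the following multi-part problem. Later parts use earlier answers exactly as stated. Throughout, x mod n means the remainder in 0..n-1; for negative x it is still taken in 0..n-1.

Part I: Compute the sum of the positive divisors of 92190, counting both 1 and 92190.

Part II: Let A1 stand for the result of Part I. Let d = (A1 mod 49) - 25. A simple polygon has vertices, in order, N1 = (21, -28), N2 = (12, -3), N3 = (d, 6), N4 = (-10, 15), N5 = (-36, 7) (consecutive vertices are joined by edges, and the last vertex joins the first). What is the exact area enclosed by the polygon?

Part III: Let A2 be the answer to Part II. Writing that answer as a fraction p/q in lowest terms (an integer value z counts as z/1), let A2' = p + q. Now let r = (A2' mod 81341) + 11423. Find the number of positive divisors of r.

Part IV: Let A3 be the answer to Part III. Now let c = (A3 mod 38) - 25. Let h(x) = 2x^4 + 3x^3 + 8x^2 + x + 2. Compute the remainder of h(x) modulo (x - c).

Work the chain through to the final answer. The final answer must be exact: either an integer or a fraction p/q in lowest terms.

242936

Part I: 92190 = 2 * 3 * 5 * 7 * 439; sigma = (1 + 2) * (1 + 3) * (1 + 5) * (1 + 7) * (1 + 439) = 3 * 4 * 6 * 8 * 440 = 253440; answer 253440
Part II: A1 = 253440; d = -13; cross terms: (21*-3 - 12*-28)=273, (12*6 - -13*-3)=33, (-13*15 - -10*6)=-135, (-10*7 - -36*15)=470, (-36*-28 - 21*7)=861; twice the area = |1502| = 1502; area = 751; answer 751
Part III: A2 = 751; threaded value p + q = 752; r = 12175; 12175 = 5^2 * 487; number of divisors = (2+1) * (1+1) = 6; answer 6
Part IV: A3 = 6; c = -19; remainder = value at the root: 2*(-19)^4 + 3*(-19)^3 + 8*(-19)^2 + 1*(-19)^1 + 2 = (260642) + (-20577) + (2888) + (-19) + (2) = 242936; answer 242936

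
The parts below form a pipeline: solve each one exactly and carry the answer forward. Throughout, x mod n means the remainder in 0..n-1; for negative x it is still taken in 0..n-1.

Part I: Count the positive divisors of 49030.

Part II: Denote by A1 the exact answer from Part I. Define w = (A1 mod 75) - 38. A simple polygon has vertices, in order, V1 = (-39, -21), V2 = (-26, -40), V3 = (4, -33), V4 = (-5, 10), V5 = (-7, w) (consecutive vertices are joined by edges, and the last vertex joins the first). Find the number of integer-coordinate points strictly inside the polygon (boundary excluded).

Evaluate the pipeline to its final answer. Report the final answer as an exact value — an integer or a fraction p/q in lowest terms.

550

Part I: 49030 = 2 * 5 * 4903; number of divisors = (1+1) * (1+1) * (1+1) = 8; answer 8
Part II: A1 = 8; w = -30; cross terms: (-39*-40 - -26*-21)=1014, (-26*-33 - 4*-40)=1018, (4*10 - -5*-33)=-125, (-5*-30 - -7*10)=220, (-7*-21 - -39*-30)=-1023; twice the area = |1104| = 1104; area = 552; boundary points = 1 + 1 + 1 + 2 + 1 = 6; strictly interior points = area - boundary/2 + 1 = 550; answer 550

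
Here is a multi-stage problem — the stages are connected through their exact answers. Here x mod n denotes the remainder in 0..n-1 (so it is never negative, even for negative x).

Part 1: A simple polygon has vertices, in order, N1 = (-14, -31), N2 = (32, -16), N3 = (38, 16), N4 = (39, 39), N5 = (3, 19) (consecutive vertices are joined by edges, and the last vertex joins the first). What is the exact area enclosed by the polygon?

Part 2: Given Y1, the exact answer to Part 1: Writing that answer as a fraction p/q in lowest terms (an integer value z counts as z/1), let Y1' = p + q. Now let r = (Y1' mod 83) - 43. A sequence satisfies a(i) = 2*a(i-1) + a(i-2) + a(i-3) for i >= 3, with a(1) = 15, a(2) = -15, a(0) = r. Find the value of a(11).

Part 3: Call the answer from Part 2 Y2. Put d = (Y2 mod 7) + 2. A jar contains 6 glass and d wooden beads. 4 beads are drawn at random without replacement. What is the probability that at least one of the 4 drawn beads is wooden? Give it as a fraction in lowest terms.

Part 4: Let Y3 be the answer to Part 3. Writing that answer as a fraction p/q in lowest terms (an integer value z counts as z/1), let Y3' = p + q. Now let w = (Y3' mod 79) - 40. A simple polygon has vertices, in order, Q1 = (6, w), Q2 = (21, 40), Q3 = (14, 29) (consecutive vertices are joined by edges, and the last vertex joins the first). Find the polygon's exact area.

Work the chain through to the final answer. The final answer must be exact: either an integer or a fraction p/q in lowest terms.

47

Part 1: cross terms: (-14*-16 - 32*-31)=1216, (32*16 - 38*-16)=1120, (38*39 - 39*16)=858, (39*19 - 3*39)=624, (3*-31 - -14*19)=173; twice the area = |3991| = 3991; area = 3991/2; answer 3991/2
Part 2: Y1 = 3991/2; threaded value p + q = 3993; r = -34; a(3) = 2*(-15) + 1*(15) + 1*(-34) = -49; iterating: a(3)=-49, a(4)=-98, a(5)=-260, a(6)=-667, a(7)=-1692, a(8)=-4311, a(9)=-10981, a(10)=-27965, a(11)=-71222; answer -71222
Part 3: Y2 = -71222; d = 5; total draws C(11,4) = 330; complement C(6,4) = 15; favorable 330 - 15 = 315; P = 21/22; answer 21/22
Part 4: Y3 = 21/22; threaded value p + q = 43; w = 3; cross terms: (6*40 - 21*3)=177, (21*29 - 14*40)=49, (14*3 - 6*29)=-132; twice the area = |94| = 94; area = 47; answer 47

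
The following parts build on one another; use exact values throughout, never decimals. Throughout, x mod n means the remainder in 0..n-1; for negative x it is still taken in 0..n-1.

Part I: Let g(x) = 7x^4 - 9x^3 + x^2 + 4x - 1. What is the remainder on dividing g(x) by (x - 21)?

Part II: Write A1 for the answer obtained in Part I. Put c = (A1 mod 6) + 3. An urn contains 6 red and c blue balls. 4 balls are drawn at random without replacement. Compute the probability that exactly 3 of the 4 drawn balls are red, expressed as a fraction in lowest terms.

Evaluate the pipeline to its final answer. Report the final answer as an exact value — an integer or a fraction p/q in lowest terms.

Part I: remainder = value at the root: 7*(21)^4 - 9*(21)^3 + 1*(21)^2 + 4*(21)^1 - 1 = (1361367) + (-83349) + (441) + (84) + (-1) = 1278542; answer 1278542
Part II: A1 = 1278542; c = 5; total draws C(11,4) = 330; favorable C(6,3)*C(5,1) = 100; P = 10/33; answer 10/33

10/33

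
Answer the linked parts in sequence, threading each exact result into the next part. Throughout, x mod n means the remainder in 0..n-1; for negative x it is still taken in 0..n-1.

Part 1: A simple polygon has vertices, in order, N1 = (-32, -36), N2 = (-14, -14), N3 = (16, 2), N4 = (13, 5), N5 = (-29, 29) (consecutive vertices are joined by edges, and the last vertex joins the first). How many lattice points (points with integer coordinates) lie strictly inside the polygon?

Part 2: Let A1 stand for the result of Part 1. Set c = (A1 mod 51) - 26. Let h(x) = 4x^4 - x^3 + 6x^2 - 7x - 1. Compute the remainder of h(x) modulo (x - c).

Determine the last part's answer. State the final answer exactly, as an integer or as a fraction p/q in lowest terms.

Part 1: cross terms: (-32*-14 - -14*-36)=-56, (-14*2 - 16*-14)=196, (16*5 - 13*2)=54, (13*29 - -29*5)=522, (-29*-36 - -32*29)=1972; twice the area = |2688| = 2688; area = 1344; boundary points = 2 + 2 + 3 + 6 + 1 = 14; strictly interior points = area - boundary/2 + 1 = 1338; answer 1338
Part 2: A1 = 1338; c = -14; remainder = value at the root: 4*(-14)^4 - 1*(-14)^3 + 6*(-14)^2 - 7*(-14)^1 - 1 = (153664) + (2744) + (1176) + (98) + (-1) = 157681; answer 157681

157681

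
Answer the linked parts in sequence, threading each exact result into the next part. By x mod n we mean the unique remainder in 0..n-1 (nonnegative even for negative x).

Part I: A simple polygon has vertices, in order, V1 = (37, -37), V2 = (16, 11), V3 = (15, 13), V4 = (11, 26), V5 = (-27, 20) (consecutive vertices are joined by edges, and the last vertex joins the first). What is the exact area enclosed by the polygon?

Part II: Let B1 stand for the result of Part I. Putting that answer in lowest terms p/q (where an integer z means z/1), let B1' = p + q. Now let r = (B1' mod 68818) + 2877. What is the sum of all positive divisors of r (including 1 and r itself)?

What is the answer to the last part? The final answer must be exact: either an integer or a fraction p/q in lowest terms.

Part I: cross terms: (37*11 - 16*-37)=999, (16*13 - 15*11)=43, (15*26 - 11*13)=247, (11*20 - -27*26)=922, (-27*-37 - 37*20)=259; twice the area = |2470| = 2470; area = 1235; answer 1235
Part II: B1 = 1235; threaded value p + q = 1236; r = 4113; 4113 = 3^2 * 457; sigma = (1 + 3 + 9) * (1 + 457) = 13 * 458 = 5954; answer 5954

5954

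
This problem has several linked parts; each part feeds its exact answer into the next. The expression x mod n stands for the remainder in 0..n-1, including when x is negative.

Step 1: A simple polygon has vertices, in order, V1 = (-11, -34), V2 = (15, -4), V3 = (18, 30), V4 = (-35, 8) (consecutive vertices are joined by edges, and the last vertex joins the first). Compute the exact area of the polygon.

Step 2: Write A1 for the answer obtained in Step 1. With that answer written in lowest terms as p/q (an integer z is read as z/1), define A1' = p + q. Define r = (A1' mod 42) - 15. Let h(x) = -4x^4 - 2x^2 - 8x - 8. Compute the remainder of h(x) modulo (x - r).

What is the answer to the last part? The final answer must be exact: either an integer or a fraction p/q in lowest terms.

Step 1: cross terms: (-11*-4 - 15*-34)=554, (15*30 - 18*-4)=522, (18*8 - -35*30)=1194, (-35*-34 - -11*8)=1278; twice the area = |3548| = 3548; area = 1774; answer 1774
Step 2: A1 = 1774; threaded value p + q = 1775; r = -4; remainder = value at the root: -4*(-4)^4 - 2*(-4)^2 - 8*(-4)^1 - 8 = (-1024) + (-32) + (32) + (-8) = -1032; answer -1032

-1032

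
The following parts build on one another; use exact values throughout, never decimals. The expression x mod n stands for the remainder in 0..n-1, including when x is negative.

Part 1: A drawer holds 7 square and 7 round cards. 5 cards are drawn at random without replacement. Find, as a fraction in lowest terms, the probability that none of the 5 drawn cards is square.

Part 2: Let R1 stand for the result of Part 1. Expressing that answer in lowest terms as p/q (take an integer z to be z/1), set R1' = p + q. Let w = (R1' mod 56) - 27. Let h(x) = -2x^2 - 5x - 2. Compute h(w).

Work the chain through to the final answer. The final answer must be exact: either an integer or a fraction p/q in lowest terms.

Part 1: total draws C(14,5) = 2002; favorable C(7,5) = 21; P = 3/286; answer 3/286
Part 2: R1 = 3/286; threaded value p + q = 289; w = -18; -2*(-18)^2 - 5*(-18)^1 - 2 = (-648) + (90) + (-2) = -560; answer -560

-560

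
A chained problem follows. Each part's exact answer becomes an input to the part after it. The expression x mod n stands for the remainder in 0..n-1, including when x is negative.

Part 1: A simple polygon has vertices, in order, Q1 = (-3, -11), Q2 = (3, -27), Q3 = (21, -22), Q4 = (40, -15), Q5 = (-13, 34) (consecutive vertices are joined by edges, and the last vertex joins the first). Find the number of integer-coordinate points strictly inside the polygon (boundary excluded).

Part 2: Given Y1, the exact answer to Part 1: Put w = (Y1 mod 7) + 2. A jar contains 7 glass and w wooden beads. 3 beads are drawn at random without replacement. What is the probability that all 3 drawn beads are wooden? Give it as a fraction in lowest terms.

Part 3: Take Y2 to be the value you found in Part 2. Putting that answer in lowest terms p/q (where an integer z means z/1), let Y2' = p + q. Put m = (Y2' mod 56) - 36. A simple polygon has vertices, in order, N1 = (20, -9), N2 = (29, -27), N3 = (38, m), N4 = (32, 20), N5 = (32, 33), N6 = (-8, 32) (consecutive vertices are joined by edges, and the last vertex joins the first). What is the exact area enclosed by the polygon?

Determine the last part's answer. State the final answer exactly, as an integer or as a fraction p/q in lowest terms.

1341

Part 1: cross terms: (-3*-27 - 3*-11)=114, (3*-22 - 21*-27)=501, (21*-15 - 40*-22)=565, (40*34 - -13*-15)=1165, (-13*-11 - -3*34)=245; twice the area = |2590| = 2590; area = 1295; boundary points = 2 + 1 + 1 + 1 + 5 = 10; strictly interior points = area - boundary/2 + 1 = 1291; answer 1291
Part 2: Y1 = 1291; w = 5; total draws C(12,3) = 220; favorable C(5,3) = 10; P = 1/22; answer 1/22
Part 3: Y2 = 1/22; threaded value p + q = 23; m = -13; cross terms: (20*-27 - 29*-9)=-279, (29*-13 - 38*-27)=649, (38*20 - 32*-13)=1176, (32*33 - 32*20)=416, (32*32 - -8*33)=1288, (-8*-9 - 20*32)=-568; twice the area = |2682| = 2682; area = 1341; answer 1341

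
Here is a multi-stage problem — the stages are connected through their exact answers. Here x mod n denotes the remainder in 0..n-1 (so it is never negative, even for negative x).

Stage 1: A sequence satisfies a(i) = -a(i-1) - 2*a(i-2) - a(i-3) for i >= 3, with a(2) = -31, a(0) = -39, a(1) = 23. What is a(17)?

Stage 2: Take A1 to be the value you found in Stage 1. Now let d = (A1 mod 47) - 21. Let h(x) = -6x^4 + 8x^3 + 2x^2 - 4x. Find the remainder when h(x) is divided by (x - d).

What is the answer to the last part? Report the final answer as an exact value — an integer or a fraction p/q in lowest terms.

Stage 1: a(3) = -1*(-31) - 2*(23) - 1*(-39) = 24; iterating: a(3)=24, a(4)=15, a(5)=-32, a(6)=-22, a(7)=71, a(8)=5, a(9)=-125, a(10)=44, a(11)=201, a(12)=-164, a(13)=-282, a(14)=409, a(15)=319, a(16)=-855, a(17)=-192; answer -192
Stage 2: A1 = -192; d = 22; remainder = value at the root: -6*(22)^4 + 8*(22)^3 + 2*(22)^2 - 4*(22)^1 = (-1405536) + (85184) + (968) + (-88) = -1319472; answer -1319472

-1319472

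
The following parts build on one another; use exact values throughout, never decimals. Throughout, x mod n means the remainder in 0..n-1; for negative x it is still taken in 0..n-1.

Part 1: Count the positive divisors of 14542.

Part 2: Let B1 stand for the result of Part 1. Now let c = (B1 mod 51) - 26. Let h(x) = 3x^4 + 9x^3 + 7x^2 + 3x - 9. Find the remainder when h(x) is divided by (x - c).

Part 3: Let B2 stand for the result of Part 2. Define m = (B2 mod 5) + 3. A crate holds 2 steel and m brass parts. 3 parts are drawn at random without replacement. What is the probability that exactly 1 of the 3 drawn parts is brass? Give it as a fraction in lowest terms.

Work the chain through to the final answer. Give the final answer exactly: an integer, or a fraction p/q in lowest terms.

3/10

Part 1: 14542 = 2 * 11 * 661; number of divisors = (1+1) * (1+1) * (1+1) = 8; answer 8
Part 2: B1 = 8; c = -18; remainder = value at the root: 3*(-18)^4 + 9*(-18)^3 + 7*(-18)^2 + 3*(-18)^1 - 9 = (314928) + (-52488) + (2268) + (-54) + (-9) = 264645; answer 264645
Part 3: B2 = 264645; m = 3; total draws C(5,3) = 10; favorable C(3,1)*C(2,2) = 3; P = 3/10; answer 3/10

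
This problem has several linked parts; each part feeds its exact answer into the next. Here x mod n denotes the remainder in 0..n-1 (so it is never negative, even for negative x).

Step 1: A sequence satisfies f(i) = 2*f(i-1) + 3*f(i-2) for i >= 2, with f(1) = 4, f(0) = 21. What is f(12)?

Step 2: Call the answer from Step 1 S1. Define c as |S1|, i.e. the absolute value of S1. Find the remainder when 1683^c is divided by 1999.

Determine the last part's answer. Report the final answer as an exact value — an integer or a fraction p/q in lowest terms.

Step 1: f(2) = 2*(4) + 3*(21) = 71; iterating: f(2)=71, f(3)=154, f(4)=521, f(5)=1504, f(6)=4571, f(7)=13654, f(8)=41021, f(9)=123004, f(10)=369071, f(11)=1107154, f(12)=3321521; answer 3321521
Step 2: S1 = 3321521; c = 3321521; squarings mod 1999: 1683^1=1683, 1683^2=1905, 1683^4=840, 1683^8=1952, 1683^16=210, 1683^32=122, 1683^64=891, 1683^128=278, 1683^256=1322, 1683^512=558, 1683^1024=1519, 1683^2048=515, 1683^4096=1357, 1683^8192=370, 1683^16384=968, 1683^32768=1492, 1683^65536=1177, 1683^131072=22, 1683^262144=484, 1683^524288=373, 1683^1048576=1198, 1683^2097152=1921; 1683^3321521 = 1683^1 * 1683^16 * 1683^32 * 1683^128 * 1683^512 * 1683^1024 * 1683^2048 * 1683^8192 * 1683^32768 * 1683^131072 * 1683^1048576 * 1683^2097152 = 910 (mod 1999); answer 910

910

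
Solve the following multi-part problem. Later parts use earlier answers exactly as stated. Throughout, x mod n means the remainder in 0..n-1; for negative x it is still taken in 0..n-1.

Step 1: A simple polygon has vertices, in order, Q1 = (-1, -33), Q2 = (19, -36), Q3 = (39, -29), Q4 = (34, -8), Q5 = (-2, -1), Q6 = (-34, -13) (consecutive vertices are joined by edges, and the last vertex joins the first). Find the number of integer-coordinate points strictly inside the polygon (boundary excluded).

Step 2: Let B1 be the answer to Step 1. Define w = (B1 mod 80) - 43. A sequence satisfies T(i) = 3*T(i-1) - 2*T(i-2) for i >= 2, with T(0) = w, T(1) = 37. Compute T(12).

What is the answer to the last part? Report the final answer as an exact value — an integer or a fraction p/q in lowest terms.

Step 1: cross terms: (-1*-36 - 19*-33)=663, (19*-29 - 39*-36)=853, (39*-8 - 34*-29)=674, (34*-1 - -2*-8)=-50, (-2*-13 - -34*-1)=-8, (-34*-33 - -1*-13)=1109; twice the area = |3241| = 3241; area = 3241/2; boundary points = 1 + 1 + 1 + 1 + 4 + 1 = 9; strictly interior points = area - boundary/2 + 1 = 1617; answer 1617
Step 2: B1 = 1617; w = -26; T(2) = 3*(37) - 2*(-26) = 163; iterating: T(2)=163, T(3)=415, T(4)=919, T(5)=1927, T(6)=3943, T(7)=7975, T(8)=16039, T(9)=32167, T(10)=64423, T(11)=128935, T(12)=257959; answer 257959

257959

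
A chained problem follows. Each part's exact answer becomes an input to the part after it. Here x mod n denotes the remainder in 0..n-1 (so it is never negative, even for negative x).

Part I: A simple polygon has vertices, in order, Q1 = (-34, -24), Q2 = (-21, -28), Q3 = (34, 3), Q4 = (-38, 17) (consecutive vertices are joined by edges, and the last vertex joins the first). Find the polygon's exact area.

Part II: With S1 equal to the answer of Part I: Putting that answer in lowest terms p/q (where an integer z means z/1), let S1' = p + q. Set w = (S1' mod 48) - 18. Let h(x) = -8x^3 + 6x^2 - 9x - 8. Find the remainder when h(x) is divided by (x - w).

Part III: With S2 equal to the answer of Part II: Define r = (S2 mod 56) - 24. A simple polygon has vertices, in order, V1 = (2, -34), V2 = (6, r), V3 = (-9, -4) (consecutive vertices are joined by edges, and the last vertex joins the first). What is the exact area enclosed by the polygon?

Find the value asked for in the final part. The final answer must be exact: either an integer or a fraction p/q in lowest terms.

Part I: cross terms: (-34*-28 - -21*-24)=448, (-21*3 - 34*-28)=889, (34*17 - -38*3)=692, (-38*-24 - -34*17)=1490; twice the area = |3519| = 3519; area = 3519/2; answer 3519/2
Part II: S1 = 3519/2; threaded value p + q = 3521; w = -1; remainder = value at the root: -8*(-1)^3 + 6*(-1)^2 - 9*(-1)^1 - 8 = (8) + (6) + (9) + (-8) = 15; answer 15
Part III: S2 = 15; r = -9; cross terms: (2*-9 - 6*-34)=186, (6*-4 - -9*-9)=-105, (-9*-34 - 2*-4)=314; twice the area = |395| = 395; area = 395/2; answer 395/2

395/2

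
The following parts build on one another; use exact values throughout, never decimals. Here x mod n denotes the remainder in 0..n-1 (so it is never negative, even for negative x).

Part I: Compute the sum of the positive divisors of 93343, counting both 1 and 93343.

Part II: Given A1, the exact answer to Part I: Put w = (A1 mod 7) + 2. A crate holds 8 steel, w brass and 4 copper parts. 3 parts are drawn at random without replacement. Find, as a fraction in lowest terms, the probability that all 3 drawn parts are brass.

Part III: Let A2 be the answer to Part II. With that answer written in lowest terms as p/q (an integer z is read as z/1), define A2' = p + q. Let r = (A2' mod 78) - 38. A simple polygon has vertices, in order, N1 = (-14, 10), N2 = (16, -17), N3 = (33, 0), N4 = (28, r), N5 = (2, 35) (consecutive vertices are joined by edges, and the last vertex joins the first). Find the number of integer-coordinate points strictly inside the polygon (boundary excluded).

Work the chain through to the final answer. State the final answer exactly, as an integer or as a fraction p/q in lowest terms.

1472

Part I: 93343 = 269 * 347; sigma = (1 + 269) * (1 + 347) = 270 * 348 = 93960; answer 93960
Part II: A1 = 93960; w = 8; total draws C(20,3) = 1140; favorable C(8,3) = 56; P = 14/285; answer 14/285
Part III: A2 = 14/285; threaded value p + q = 299; r = 27; cross terms: (-14*-17 - 16*10)=78, (16*0 - 33*-17)=561, (33*27 - 28*0)=891, (28*35 - 2*27)=926, (2*10 - -14*35)=510; twice the area = |2966| = 2966; area = 1483; boundary points = 3 + 17 + 1 + 2 + 1 = 24; strictly interior points = area - boundary/2 + 1 = 1472; answer 1472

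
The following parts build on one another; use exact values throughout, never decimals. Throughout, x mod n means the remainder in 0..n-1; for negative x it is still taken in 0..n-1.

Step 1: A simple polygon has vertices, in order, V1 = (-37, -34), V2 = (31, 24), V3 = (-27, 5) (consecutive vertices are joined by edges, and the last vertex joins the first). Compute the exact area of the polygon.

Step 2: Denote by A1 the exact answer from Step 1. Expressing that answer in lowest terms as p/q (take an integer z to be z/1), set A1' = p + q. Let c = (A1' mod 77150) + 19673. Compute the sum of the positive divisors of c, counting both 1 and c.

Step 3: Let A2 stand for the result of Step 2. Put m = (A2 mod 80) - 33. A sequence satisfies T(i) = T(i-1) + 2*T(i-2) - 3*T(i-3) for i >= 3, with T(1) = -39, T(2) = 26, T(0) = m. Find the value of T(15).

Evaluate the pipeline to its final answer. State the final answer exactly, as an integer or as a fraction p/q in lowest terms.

-11143

Step 1: cross terms: (-37*24 - 31*-34)=166, (31*5 - -27*24)=803, (-27*-34 - -37*5)=1103; twice the area = |2072| = 2072; area = 1036; answer 1036
Step 2: A1 = 1036; threaded value p + q = 1037; c = 20710; 20710 = 2 * 5 * 19 * 109; sigma = (1 + 2) * (1 + 5) * (1 + 19) * (1 + 109) = 3 * 6 * 20 * 110 = 39600; answer 39600
Step 3: A2 = 39600; m = -33; T(3) = 1*(26) + 2*(-39) - 3*(-33) = 47; iterating: T(3)=47, T(4)=216, T(5)=232, T(6)=523, T(7)=339, T(8)=689, T(9)=-202, T(10)=159, T(11)=-2312, T(12)=-1388, T(13)=-6489, T(14)=-2329, T(15)=-11143; answer -11143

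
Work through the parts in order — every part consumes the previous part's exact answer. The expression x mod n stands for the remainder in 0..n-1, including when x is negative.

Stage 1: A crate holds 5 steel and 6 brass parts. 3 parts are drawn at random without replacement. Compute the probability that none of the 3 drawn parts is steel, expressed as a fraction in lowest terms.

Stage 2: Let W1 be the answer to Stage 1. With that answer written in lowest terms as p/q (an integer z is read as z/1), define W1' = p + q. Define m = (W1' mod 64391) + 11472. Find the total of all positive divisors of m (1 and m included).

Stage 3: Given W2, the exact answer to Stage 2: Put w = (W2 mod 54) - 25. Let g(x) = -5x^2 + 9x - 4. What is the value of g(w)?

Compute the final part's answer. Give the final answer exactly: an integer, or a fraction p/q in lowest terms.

-3354

Stage 1: total draws C(11,3) = 165; favorable C(6,3) = 20; P = 4/33; answer 4/33
Stage 2: W1 = 4/33; threaded value p + q = 37; m = 11509; 11509 = 17 * 677; sigma = (1 + 17) * (1 + 677) = 18 * 678 = 12204; answer 12204
Stage 3: W2 = 12204; w = -25; -5*(-25)^2 + 9*(-25)^1 - 4 = (-3125) + (-225) + (-4) = -3354; answer -3354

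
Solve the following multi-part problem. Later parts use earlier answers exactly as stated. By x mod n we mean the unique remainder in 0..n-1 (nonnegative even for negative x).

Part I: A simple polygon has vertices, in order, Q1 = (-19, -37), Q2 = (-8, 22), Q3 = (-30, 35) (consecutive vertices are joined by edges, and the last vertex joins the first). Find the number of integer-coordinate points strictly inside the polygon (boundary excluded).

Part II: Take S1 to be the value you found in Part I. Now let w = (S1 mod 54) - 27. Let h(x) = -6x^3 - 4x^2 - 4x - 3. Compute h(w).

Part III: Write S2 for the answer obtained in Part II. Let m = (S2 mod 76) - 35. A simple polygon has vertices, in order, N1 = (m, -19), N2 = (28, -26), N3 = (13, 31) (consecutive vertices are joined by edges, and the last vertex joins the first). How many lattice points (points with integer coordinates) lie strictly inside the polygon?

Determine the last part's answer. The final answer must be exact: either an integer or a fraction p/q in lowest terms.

174

Part I: cross terms: (-19*22 - -8*-37)=-714, (-8*35 - -30*22)=380, (-30*-37 - -19*35)=1775; twice the area = |1441| = 1441; area = 1441/2; boundary points = 1 + 1 + 1 = 3; strictly interior points = area - boundary/2 + 1 = 720; answer 720
Part II: S1 = 720; w = -9; -6*(-9)^3 - 4*(-9)^2 - 4*(-9)^1 - 3 = (4374) + (-324) + (36) + (-3) = 4083; answer 4083
Part III: S2 = 4083; m = 20; cross terms: (20*-26 - 28*-19)=12, (28*31 - 13*-26)=1206, (13*-19 - 20*31)=-867; twice the area = |351| = 351; area = 351/2; boundary points = 1 + 3 + 1 = 5; strictly interior points = area - boundary/2 + 1 = 174; answer 174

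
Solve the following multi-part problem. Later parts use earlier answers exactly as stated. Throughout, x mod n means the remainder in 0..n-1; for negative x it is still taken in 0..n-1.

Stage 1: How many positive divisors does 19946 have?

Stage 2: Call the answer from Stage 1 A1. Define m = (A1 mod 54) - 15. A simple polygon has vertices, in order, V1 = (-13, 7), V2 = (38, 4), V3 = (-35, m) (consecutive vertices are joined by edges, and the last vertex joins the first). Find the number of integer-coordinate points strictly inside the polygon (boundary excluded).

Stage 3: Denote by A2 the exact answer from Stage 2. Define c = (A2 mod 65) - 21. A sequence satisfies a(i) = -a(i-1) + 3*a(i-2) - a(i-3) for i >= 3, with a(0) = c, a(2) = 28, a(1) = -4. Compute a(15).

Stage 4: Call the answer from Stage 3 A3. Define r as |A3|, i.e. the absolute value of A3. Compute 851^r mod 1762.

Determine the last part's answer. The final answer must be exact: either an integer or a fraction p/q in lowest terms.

537

Stage 1: 19946 = 2 * 9973; number of divisors = (1+1) * (1+1) = 4; answer 4
Stage 2: A1 = 4; m = -11; cross terms: (-13*4 - 38*7)=-318, (38*-11 - -35*4)=-278, (-35*7 - -13*-11)=-388; twice the area = |-984| = 984; area = 492; boundary points = 3 + 1 + 2 = 6; strictly interior points = area - boundary/2 + 1 = 490; answer 490
Stage 3: A2 = 490; c = 14; a(3) = -1*(28) + 3*(-4) - 1*(14) = -54; iterating: a(3)=-54, a(4)=142, a(5)=-332, a(6)=812, a(7)=-1950, a(8)=4718, a(9)=-11380, a(10)=27484, a(11)=-66342, a(12)=160174, a(13)=-386684, a(14)=933548, a(15)=-2253774; answer -2253774
Stage 4: A3 = -2253774; r = 2253774; squarings mod 1762: 851^1=851, 851^2=19, 851^4=361, 851^8=1695, 851^16=965, 851^32=889, 851^64=945, 851^128=1453, 851^256=333, 851^512=1645, 851^1024=1355, 851^2048=21, 851^4096=441, 851^8192=661, 851^16384=1707, 851^32768=1263, 851^65536=559, 851^131072=607, 851^262144=191, 851^524288=1241, 851^1048576=93, 851^2097152=1601; 851^2253774 = 851^2 * 851^4 * 851^8 * 851^64 * 851^128 * 851^256 * 851^512 * 851^8192 * 851^16384 * 851^131072 * 851^2097152 = 537 (mod 1762); answer 537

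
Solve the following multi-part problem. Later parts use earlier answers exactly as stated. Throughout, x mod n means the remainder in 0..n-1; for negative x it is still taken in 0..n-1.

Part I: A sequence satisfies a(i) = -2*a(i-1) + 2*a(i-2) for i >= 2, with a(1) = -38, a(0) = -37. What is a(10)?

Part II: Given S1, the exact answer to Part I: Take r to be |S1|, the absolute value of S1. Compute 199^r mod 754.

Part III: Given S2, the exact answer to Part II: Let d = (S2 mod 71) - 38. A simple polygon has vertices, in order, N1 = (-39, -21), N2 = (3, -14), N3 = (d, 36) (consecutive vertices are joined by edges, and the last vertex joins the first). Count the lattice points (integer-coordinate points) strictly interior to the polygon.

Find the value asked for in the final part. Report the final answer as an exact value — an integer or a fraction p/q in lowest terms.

1155

Part I: a(2) = -2*(-38) + 2*(-37) = 2; iterating: a(2)=2, a(3)=-80, a(4)=164, a(5)=-488, a(6)=1304, a(7)=-3584, a(8)=9776, a(9)=-26720, a(10)=72992; answer 72992
Part II: S1 = 72992; r = 72992; squarings mod 754: 199^1=199, 199^2=393, 199^4=633, 199^8=315, 199^16=451, 199^32=575, 199^64=373, 199^128=393, 199^256=633, 199^512=315, 199^1024=451, 199^2048=575, 199^4096=373, 199^8192=393, 199^16384=633, 199^32768=315, 199^65536=451; 199^72992 = 199^32 * 199^256 * 199^1024 * 199^2048 * 199^4096 * 199^65536 = 81 (mod 754); answer 81
Part III: S2 = 81; d = -28; cross terms: (-39*-14 - 3*-21)=609, (3*36 - -28*-14)=-284, (-28*-21 - -39*36)=1992; twice the area = |2317| = 2317; area = 2317/2; boundary points = 7 + 1 + 1 = 9; strictly interior points = area - boundary/2 + 1 = 1155; answer 1155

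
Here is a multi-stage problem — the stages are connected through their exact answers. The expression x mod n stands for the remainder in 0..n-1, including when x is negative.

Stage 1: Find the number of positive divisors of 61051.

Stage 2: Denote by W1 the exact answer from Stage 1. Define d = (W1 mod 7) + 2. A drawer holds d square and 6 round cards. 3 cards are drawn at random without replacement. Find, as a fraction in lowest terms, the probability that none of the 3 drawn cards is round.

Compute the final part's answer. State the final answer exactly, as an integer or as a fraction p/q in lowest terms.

1/30

Stage 1: 61051 is prime, so its only divisors are 1 and 61051; count = 2; answer 2
Stage 2: W1 = 2; d = 4; total draws C(10,3) = 120; favorable C(4,3) = 4; P = 1/30; answer 1/30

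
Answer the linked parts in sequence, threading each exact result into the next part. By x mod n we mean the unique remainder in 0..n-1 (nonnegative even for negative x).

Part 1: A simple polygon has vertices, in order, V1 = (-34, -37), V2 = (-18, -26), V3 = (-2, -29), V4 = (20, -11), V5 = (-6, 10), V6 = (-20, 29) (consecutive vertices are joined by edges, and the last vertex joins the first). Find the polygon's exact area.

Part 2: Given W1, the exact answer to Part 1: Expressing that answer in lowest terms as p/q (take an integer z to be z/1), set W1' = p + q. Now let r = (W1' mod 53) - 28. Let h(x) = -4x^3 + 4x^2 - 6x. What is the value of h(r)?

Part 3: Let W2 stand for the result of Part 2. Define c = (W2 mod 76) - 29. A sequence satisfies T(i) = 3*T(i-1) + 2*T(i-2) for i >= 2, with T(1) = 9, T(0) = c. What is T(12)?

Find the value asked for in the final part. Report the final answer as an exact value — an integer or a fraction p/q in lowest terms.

Part 1: cross terms: (-34*-26 - -18*-37)=218, (-18*-29 - -2*-26)=470, (-2*-11 - 20*-29)=602, (20*10 - -6*-11)=134, (-6*29 - -20*10)=26, (-20*-37 - -34*29)=1726; twice the area = |3176| = 3176; area = 1588; answer 1588
Part 2: W1 = 1588; threaded value p + q = 1589; r = 24; -4*(24)^3 + 4*(24)^2 - 6*(24)^1 = (-55296) + (2304) + (-144) = -53136; answer -53136
Part 3: W2 = -53136; c = 35; T(2) = 3*(9) + 2*(35) = 97; iterating: T(2)=97, T(3)=309, T(4)=1121, T(5)=3981, T(6)=14185, T(7)=50517, T(8)=179921, T(9)=640797, T(10)=2282233, T(11)=8128293, T(12)=28949345; answer 28949345

28949345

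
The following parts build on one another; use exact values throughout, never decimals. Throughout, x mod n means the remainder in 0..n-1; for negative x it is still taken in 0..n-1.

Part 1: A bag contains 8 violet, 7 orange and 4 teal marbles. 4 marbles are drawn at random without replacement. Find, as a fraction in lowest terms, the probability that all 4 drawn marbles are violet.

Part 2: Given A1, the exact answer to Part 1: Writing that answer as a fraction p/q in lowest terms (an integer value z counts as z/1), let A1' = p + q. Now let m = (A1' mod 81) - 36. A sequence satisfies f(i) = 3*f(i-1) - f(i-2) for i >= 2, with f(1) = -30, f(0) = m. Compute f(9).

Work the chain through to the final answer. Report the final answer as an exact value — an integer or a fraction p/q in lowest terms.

-70611

Part 1: total draws C(19,4) = 3876; favorable C(8,4) = 70; P = 35/1938; answer 35/1938
Part 2: A1 = 35/1938; threaded value p + q = 1973; m = -7; f(2) = 3*(-30) - 1*(-7) = -83; iterating: f(2)=-83, f(3)=-219, f(4)=-574, f(5)=-1503, f(6)=-3935, f(7)=-10302, f(8)=-26971, f(9)=-70611; answer -70611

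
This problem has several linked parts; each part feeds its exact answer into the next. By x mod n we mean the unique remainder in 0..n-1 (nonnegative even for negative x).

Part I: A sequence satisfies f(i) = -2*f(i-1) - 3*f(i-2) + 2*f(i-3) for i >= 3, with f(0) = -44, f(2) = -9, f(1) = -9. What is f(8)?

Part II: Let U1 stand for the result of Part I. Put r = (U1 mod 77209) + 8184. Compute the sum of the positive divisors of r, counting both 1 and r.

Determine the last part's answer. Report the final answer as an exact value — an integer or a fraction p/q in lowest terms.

Part I: f(3) = -2*(-9) - 3*(-9) + 2*(-44) = -43; iterating: f(3)=-43, f(4)=95, f(5)=-79, f(6)=-213, f(7)=853, f(8)=-1225; answer -1225
Part II: U1 = -1225; r = 84168; 84168 = 2^3 * 3^2 * 7 * 167; sigma = (1 + 2 + 4 + 8) * (1 + 3 + 9) * (1 + 7) * (1 + 167) = 15 * 13 * 8 * 168 = 262080; answer 262080

262080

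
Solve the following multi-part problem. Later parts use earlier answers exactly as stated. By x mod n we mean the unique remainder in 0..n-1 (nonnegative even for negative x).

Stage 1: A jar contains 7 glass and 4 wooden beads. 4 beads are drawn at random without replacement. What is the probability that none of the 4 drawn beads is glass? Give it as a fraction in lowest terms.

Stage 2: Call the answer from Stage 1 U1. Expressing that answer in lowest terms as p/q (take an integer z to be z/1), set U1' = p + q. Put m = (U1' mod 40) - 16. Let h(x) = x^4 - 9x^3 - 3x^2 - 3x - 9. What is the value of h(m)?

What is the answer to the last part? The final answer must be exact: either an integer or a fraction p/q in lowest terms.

Stage 1: total draws C(11,4) = 330; favorable C(4,4) = 1; P = 1/330; answer 1/330
Stage 2: U1 = 1/330; threaded value p + q = 331; m = -5; 1*(-5)^4 - 9*(-5)^3 - 3*(-5)^2 - 3*(-5)^1 - 9 = (625) + (1125) + (-75) + (15) + (-9) = 1681; answer 1681

1681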